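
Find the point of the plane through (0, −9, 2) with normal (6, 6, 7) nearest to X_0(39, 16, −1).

(21, -2, -22)

The perpendicular from X_0 has direction n = (6, 6, 7): r = (39, 16, −1) + t(6, 6, 7).
Substitute into the plane: n·(X_0 + tn) = -40 gives 323 + 121t = -40, so t = -3.
Foot = (39, 16, −1) + (-3)·(6, 6, 7) = (21, −2, −22).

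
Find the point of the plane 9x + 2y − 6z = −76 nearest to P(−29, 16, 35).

(-2, 22, 17)

n = (9, 2, −6), |n|² = 121, and n·P − (-76) = -363.
t = -363/121 = -3, so the foot is P − t·n = (−29, 16, 35) − (-3)·(9, 2, −6) = (−2, 22, 17).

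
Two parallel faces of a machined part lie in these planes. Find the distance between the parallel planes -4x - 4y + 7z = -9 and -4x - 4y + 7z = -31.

22/9

With common normal n = (-4, -4, 7) (|n| = 9), the distance is |(-9) − (-31)|/|n| = 22/9.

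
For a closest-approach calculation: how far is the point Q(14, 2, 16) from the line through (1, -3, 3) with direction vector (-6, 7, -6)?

11√2

Direction vector d = (-6, 7, -6).
AP = (13, 5, 13), and AP × d = (-121, 0, 121).
|AP × d|² = 29282 and |d|² = 121, so the distance is √(29282/121) = √242 = 11√2.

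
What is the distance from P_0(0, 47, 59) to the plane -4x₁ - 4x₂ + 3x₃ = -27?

16/√41

d = |(-4)·0 + (-4)·47 + 3·59 − (-27)| / √(16 + 16 + 9) = |16| / √41 = 16/√41.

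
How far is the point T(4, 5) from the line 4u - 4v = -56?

The normal to the line is n = (4, -4) with |n| = 4√2.
|n·T − (-56)| = |-4 − (-56)| = 52, so the distance is 52/(4√2) = 13/√2.

13/√2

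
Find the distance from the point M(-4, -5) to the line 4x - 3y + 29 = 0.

The normal to the line is n = (4, -3) with |n| = 5.
|n·M − (-29)| = |-1 − (-29)| = 28, so the distance is 28/5.

28/5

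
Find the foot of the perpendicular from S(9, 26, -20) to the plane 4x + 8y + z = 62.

(1, 10, -22)

The perpendicular from S has direction n = (4, 8, 1): r = (9, 26, -20) + λ(4, 8, 1).
Substitute into the plane: n·(S + λn) = 62 gives 224 + 81λ = 62, so λ = -2.
Foot = (9, 26, -20) + (-2)·(4, 8, 1) = (1, 10, -22).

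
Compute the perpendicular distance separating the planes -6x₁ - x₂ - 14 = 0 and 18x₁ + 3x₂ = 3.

15/√37

Divide the second equation by -3 to match normals: -6x₁ - x₂ = -1.
Both planes have normal n = (-6, -1, 0), |n| = √37. Any point on the first plane is at distance |(-1) − 14|/|n| = 15/√37 from the second.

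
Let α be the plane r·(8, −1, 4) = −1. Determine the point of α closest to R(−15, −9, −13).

n = (8, −1, 4), |n|² = 81, and n·R − (-1) = -162.
t = -162/81 = -2, so the foot is R − t·n = (−15, −9, −13) − (-2)·(8, −1, 4) = (1, −11, −5).

(1, -11, -5)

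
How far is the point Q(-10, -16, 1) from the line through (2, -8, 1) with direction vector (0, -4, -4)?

4√11

Direction vector d = (0, -4, -4).
AP = (-12, -8, 0), and AP × d = (32, -48, 48).
|AP × d|² = 5632 and |d|² = 32, so the distance is √(5632/32) = √176 = 4√11.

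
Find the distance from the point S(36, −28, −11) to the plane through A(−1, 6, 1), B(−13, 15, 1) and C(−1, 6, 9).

AB = (−12, 9, 0) and AC = (0, 0, 8), so a normal is n = AB × AC = (72, 96, 0).
Then n·(36, −28, −11) − 504 = −600.
|n| = √(5184 + 9216 + 0) = 120, so the distance is |-600|/120 = 5.

5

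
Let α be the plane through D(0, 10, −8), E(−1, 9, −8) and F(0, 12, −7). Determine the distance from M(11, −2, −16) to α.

7/√6

DE = (−1, −1, 0) and DF = (0, 2, 1), so a normal is n = DE × DF = (−1, 1, −2).
Then n·(11, −2, −16) − 26 = −7.
|n| = √(1 + 1 + 4) = √6, so the distance is |-7|/√6 = 7√6/6.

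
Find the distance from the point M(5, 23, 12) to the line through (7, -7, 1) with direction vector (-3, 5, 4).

Direction vector d = (-3, 5, 4).
AP = (-2, 30, 11); AP·d = 200, |AP|² = 1025, |d|² = 50.
distance² = |AP|² − (AP·d)²/|d|² = 1025 − 40000/50 = 225, so the distance is 15.

15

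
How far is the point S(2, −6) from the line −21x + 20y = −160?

2/29

The normal to the line is n = (−21, 20) with |n| = 29.
|n·S − (-160)| = |-162 − (-160)| = 2, so the distance is 2/29.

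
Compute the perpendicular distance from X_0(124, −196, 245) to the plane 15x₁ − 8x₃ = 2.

6

n = (15, 0, −8); n·P − 2 = -102; |n| = 17; distance = 102/17 = 6.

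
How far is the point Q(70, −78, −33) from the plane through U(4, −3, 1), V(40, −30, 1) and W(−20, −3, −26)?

UV = (36, −27, 0) and UW = (−24, 0, −27), so a normal is n = UV × UW = (729, 972, −648).
Then n·(70, −78, −33) − (−648) = −2754.
|n| = √(531441 + 944784 + 419904) = 1377, so the distance is |-2754|/1377 = 2.

2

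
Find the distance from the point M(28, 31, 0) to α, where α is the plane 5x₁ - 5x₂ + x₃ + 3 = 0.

12/√51

n = (5, -5, 1); n·P − (-3) = -12; |n| = √51; distance = 12/√51.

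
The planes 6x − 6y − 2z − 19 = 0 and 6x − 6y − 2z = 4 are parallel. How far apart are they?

15/(2√19)

With common normal n = (6, −6, −2) (|n| = 2√19), the distance is |19 − 4|/|n| = 15/(2√19) = 15√19/38.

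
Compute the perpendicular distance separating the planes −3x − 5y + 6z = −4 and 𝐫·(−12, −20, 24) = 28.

11√70/70

Divide the second equation by 4 to match normals: −3x − 5y + 6z = 7.
With common normal n = (−3, −5, 6) (|n| = √70), the distance is |(-4) − 7|/|n| = 11/√70.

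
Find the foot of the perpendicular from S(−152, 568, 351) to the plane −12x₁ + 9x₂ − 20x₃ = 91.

The perpendicular from S has direction n = (−12, 9, −20): r = (−152, 568, 351) + μ(−12, 9, −20).
Substitute into the plane: n·(S + μn) = 91 gives -84 + 625μ = 91, so μ = 7/25.
Foot = (−152, 568, 351) + (7/25)·(−12, 9, −20) = (−3884/25, 14263/25, 1727/5).

(-3884/25, 14263/25, 1727/5)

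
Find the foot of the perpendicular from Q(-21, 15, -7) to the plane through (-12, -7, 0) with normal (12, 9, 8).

(-381/17, 237/17, -135/17)

n = (12, 9, 8), |n|² = 289, and n·Q − (-207) = 34.
t = 34/289 = 2/17, so the foot is Q − t·n = (-21, 15, -7) − (2/17)·(12, 9, 8) = (-381/17, 237/17, -135/17).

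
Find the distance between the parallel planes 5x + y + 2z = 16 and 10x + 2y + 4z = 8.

2√30/5

Divide the second equation by 2 to match normals: 5x + y + 2z = 4.
Both planes have normal n = (5, 1, 2), |n| = √30. Any point on the first plane is at distance |4 − 16|/|n| = 12/√30 from the second.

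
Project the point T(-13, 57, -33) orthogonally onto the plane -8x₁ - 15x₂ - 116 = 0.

(-37, 12, -33)

n = (-8, -15, 0), |n|² = 289, and n·T − 116 = -867.
t = -867/289 = -3, so the foot is T − t·n = (-13, 57, -33) − (-3)·(-8, -15, 0) = (-37, 12, -33).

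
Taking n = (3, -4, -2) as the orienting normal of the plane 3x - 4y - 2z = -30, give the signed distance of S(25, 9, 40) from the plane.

-11/√29

n·S − (-30) = -11.
|n| = √29, so the signed distance is -11/√29.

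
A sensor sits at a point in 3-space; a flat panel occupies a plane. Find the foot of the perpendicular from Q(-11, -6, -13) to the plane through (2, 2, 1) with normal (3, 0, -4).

The perpendicular from Q has direction n = (3, 0, -4): r = (-11, -6, -13) + μ(3, 0, -4).
Substitute into the plane: n·(Q + μn) = 2 gives 19 + 25μ = 2, so μ = -17/25.
Foot = (-11, -6, -13) + (-17/25)·(3, 0, -4) = (-326/25, -6, -257/25).

(-326/25, -6, -257/25)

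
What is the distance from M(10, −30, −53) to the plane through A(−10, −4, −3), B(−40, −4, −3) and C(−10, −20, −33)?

10/17

AB = (−30, 0, 0) and AC = (0, −16, −30), so a normal is n = AB × AC = (0, −900, 480).
n = (0, −900, 480); n·P − 2160 = -600; |n| = 1020; distance = 600/1020 = 10/17.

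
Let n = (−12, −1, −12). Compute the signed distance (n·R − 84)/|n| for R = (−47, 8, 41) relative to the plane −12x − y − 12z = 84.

n·R − 84 = -20.
|n| = 17, so the signed distance is -20/17.

-20/17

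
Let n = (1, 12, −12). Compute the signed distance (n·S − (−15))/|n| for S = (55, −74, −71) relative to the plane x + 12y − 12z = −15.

2

n·S − (-15) = 34.
|n| = 17, so the signed distance is 34/17 = 2.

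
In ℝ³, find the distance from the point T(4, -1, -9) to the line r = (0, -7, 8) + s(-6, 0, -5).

2√70

Direction vector d = (-6, 0, -5).
AP = (4, 6, -17); AP·d = 61, |AP|² = 341, |d|² = 61.
distance² = |AP|² − (AP·d)²/|d|² = 341 − 3721/61 = 280, so the distance is 2√70.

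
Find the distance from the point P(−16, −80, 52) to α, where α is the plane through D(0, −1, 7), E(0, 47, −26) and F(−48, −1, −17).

1

DE = (0, 48, −33) and DF = (−48, 0, −24), so a normal is n = DE × DF = (−1152, 1584, 2304).
d = |(-1152)·(-16) + 1584·(-80) + 2304·52 − 14544| / √(1327104 + 2509056 + 5308416) = |-3024| / 3024 = 1.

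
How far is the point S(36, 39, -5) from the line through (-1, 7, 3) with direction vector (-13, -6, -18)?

Direction vector d = (-13, -6, -18).
AP = (37, 32, -8); AP·d = -529, |AP|² = 2457, |d|² = 529.
distance² = |AP|² − (AP·d)²/|d|² = 2457 − 279841/529 = 1928, so the distance is 2√482.

2√482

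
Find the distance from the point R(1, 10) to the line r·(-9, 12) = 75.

12/5

The normal to the line is n = (-9, 12) with |n| = 15.
|n·R − 75| = |111 − 75| = 36, so the distance is 36/15 = 12/5.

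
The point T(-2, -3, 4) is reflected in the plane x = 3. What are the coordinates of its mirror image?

(8, -3, 4)

With n = (1, 0, 0), the signed offset is (n·T − 3)/|n|² = -5/1 = -5.
T' = T − 2t·n = (-2, -3, 4) − (-10)·(1, 0, 0) = (8, -3, 4).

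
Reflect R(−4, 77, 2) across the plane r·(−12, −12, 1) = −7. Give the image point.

(-76, 5, 8)

n = (−12, −12, 1), |n|² = 289, n·R − (-7) = -867, so t = -867/289 = -3.
Foot F = R − (-3)·n = (−40, 41, 5); the reflection is 2F − R = (−76, 5, 8).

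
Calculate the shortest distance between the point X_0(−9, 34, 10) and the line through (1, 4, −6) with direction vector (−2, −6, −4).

Direction vector d = (−2, −6, −4).
AP = (−10, 30, 16); AP·d = -224, |AP|² = 1256, |d|² = 56.
distance² = |AP|² − (AP·d)²/|d|² = 1256 − 50176/56 = 360, so the distance is 6√10.

6√10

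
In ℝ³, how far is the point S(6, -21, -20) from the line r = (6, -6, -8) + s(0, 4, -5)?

Direction vector d = (0, 4, -5).
AP = (0, -15, -12); AP·d = 0, |AP|² = 369, |d|² = 41.
distance² = |AP|² − (AP·d)²/|d|² = 369 − 0/41 = 369, so the distance is 3√41.

3√41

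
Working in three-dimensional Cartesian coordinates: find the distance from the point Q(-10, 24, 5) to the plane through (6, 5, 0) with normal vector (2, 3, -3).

10/√22

The plane has equation n·(r − (6, 5, 0)) = 0, i.e. n·r = 27.
d = |2·(-10) + 3·24 + (-3)·5 − 27| / √(4 + 9 + 9) = |10| / √22 = 5√22/11.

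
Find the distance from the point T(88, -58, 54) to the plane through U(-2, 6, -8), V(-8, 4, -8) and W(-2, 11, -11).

UV = (-6, -2, 0) and UW = (0, 5, -3), so a normal is n = UV × UW = (6, -18, -30).
d = |6·88 + (-18)·(-58) + (-30)·54 − 120| / √(36 + 324 + 900) = |-168| / (6√35) = 28/√35.

4√35/5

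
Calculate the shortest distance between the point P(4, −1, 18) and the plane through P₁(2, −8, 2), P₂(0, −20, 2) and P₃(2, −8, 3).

5/√37

P₁P₂ = (−2, −12, 0) and P₁P₃ = (0, 0, 1), so a normal is n = P₁P₂ × P₁P₃ = (−12, 2, 0).
Then n·(4, −1, 18) − (−40) = −10.
|n| = √(144 + 4 + 0) = 2√37, so the distance is |-10|/(2√37) = 5√37/37.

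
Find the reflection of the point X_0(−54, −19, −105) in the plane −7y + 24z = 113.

n = (0, −7, 24), |n|² = 625, n·X_0 − 113 = -2500, so t = -2500/625 = -4.
Foot F = X_0 − (-4)·n = (−54, −47, −9); the reflection is 2F − X_0 = (−54, −75, 87).

(-54, -75, 87)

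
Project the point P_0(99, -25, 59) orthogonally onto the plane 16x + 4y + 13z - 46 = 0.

The perpendicular from P_0 has direction n = (16, 4, 13): r = (99, -25, 59) + μ(16, 4, 13).
Substitute into the plane: n·(P_0 + μn) = 46 gives 2251 + 441μ = 46, so μ = -5.
Foot = (99, -25, 59) + (-5)·(16, 4, 13) = (19, -45, -6).

(19, -45, -6)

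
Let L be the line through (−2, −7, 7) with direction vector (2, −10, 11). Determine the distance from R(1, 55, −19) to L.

√929

Direction vector d = (2, −10, 11).
AP = (3, 62, −26), and AP × d = (422, −85, −154).
|AP × d|² = 209025 and |d|² = 225, so the distance is √(209025/225) = √929.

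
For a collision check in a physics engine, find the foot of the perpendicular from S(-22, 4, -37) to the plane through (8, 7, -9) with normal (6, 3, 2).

(8, 19, -27)

The perpendicular from S has direction n = (6, 3, 2): r = (-22, 4, -37) + μ(6, 3, 2).
Substitute into the plane: n·(S + μn) = 51 gives -194 + 49μ = 51, so μ = 5.
Foot = (-22, 4, -37) + 5·(6, 3, 2) = (8, 19, -27).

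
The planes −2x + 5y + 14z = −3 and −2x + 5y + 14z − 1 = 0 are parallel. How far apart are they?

4/15

Both planes have normal n = (−2, 5, 14), |n| = 15. Any point on the first plane is at distance |1 − (-3)|/|n| = 4/15 from the second.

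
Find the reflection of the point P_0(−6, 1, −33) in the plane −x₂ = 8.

(-6, -17, -33)

With n = (0, −1, 0), the signed offset is (n·P_0 − 8)/|n|² = -9/1 = -9.
P_0' = P_0 − 2t·n = (−6, 1, −33) − (-18)·(0, −1, 0) = (−6, −17, −33).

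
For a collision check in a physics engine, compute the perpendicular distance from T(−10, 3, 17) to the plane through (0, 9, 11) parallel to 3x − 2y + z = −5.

12/√14

Parallel planes share the normal n = (3, −2, 1); since (0, 9, 11) lies on the plane, its equation is 3x − 2y + z = -7.
Then n·(−10, 3, 17) − (−7) = −12.
|n| = √(9 + 4 + 1) = √14, so the distance is |-12|/√14 = 6√14/7.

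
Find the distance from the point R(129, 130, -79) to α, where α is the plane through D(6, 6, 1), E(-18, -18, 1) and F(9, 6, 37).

4

DE = (-24, -24, 0) and DF = (3, 0, 36), so a normal is n = DE × DF = (-864, 864, 72).
Then n·(129, 130, -79) - 72 = -4896.
|n| = √(746496 + 746496 + 5184) = 1224, so the distance is |-4896|/1224 = 4.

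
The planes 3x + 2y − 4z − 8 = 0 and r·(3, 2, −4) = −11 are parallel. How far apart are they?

Both planes have normal n = (3, 2, −4), |n| = √29. Any point on the first plane is at distance |(-11) − 8|/|n| = 19/√29 = 19√29/29 from the second.

19√29/29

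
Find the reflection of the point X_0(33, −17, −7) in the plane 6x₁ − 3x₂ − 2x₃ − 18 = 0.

n = (6, −3, −2), |n|² = 49, n·X_0 − 18 = 245, so t = 245/49 = 5.
Foot F = X_0 − 5·n = (3, −2, 3); the reflection is 2F − X_0 = (−27, 13, 13).

(-27, 13, 13)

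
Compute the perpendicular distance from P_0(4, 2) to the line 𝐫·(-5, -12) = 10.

d = |(-5)·4 + (-12)·2 − 10| / √(25 + 144) = |-54|/13 = 54/13.

54/13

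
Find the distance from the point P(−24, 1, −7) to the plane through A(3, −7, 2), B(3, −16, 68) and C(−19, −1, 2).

AB = (0, −9, 66) and AC = (−22, 6, 0), so a normal is n = AB × AC = (−396, −1452, −198).
Then n·(−24, 1, −7) − 8580 = 858.
|n| = √(156816 + 2108304 + 39204) = 1518, so the distance is |858|/1518 = 13/23.

13/23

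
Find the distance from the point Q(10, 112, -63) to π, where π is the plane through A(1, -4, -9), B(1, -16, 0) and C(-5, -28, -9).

AB = (0, -12, 9) and AC = (-6, -24, 0), so a normal is n = AB × AC = (216, -54, -72).
n = (216, -54, -72); n·P − 1080 = -432; |n| = 234; distance = 432/234 = 24/13.

24/13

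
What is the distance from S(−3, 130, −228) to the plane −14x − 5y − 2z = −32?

Normal vector n = (−14, −5, −2), and n·(−3, 130, −228) − (−32) = −120.
|n| = √(196 + 25 + 4) = 15, so the distance is |-120|/15 = 8.

8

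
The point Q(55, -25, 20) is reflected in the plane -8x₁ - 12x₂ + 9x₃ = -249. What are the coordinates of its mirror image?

With n = (-8, -12, 9), the signed offset is (n·Q − (-249))/|n|² = 289/289 = 1.
Q' = Q − 2t·n = (55, -25, 20) − 2·(-8, -12, 9) = (71, -1, 2).

(71, -1, 2)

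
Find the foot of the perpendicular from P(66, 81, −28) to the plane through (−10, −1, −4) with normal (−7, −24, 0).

n = (−7, −24, 0), |n|² = 625, and n·P − 94 = -2500.
t = -2500/625 = -4, so the foot is P − t·n = (66, 81, −28) − (-4)·(−7, −24, 0) = (38, −15, −28).

(38, -15, -28)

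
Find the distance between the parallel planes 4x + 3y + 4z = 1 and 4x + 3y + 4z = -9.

Both planes have normal n = (4, 3, 4), |n| = √41. Any point on the first plane is at distance |(-9) − 1|/|n| = 10/√41 = 10√41/41 from the second.

10√41/41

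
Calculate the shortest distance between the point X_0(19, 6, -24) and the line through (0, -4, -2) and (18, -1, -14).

√97

A direction vector is d = (18, 3, -12).
AP = (19, 10, -22); AP·d = 636, |AP|² = 945, |d|² = 477.
distance² = |AP|² − (AP·d)²/|d|² = 945 − 404496/477 = 97, so the distance is √97.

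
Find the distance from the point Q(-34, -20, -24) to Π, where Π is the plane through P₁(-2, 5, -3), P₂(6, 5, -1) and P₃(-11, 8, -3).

23√26/26

P₁P₂ = (8, 0, 2) and P₁P₃ = (-9, 3, 0), so a normal is n = P₁P₂ × P₁P₃ = (-6, -18, 24).
n = (-6, -18, 24); n·P − (-150) = 138; |n| = 6√26; distance = 138/(6√26) = 23/√26.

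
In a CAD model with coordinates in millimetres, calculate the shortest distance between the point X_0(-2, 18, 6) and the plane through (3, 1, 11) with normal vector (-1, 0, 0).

The plane has equation n·(r − (3, 1, 11)) = 0, i.e. n·r = -3.
Then n·(-2, 18, 6) - (-3) = 5.
|n| = √(1 + 0 + 0) = 1, so the distance is |5|/1 = 5.

5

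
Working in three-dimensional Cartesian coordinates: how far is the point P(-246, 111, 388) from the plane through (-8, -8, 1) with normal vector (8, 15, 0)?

7

The plane has equation n·(r − (-8, -8, 1)) = 0, i.e. n·r = -184.
d = |8·(-246) + 15·111 − (-184)| / √(64 + 225 + 0) = |-119| / 17 = 7.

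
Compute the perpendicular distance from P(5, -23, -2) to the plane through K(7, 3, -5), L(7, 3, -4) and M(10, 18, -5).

KL = (0, 0, 1) and KM = (3, 15, 0), so a normal is n = KL × KM = (-15, 3, 0).
Then n·(5, -23, -2) - (-96) = -48.
|n| = √(225 + 9 + 0) = 3√26, so the distance is |-48|/(3√26) = 16/√26.

16/√26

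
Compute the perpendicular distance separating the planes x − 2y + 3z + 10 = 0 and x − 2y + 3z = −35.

25√14/14

Both planes have normal n = (1, −2, 3), |n| = √14. Any point on the first plane is at distance |(-35) − (-10)|/|n| = 25/√14 = 25√14/14 from the second.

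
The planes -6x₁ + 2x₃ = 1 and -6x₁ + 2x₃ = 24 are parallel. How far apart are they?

Both planes have normal n = (-6, 0, 2), |n| = 2√10. Any point on the first plane is at distance |24 − 1|/|n| = 23/(2√10) from the second.

23√10/20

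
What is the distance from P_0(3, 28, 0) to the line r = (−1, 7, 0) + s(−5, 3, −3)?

Direction vector d = (−5, 3, −3).
AP = (4, 21, 0), and AP × d = (−63, 12, 117).
|AP × d|² = 17802 and |d|² = 43, so the distance is √(17802/43) = √414 = 3√46.

3√46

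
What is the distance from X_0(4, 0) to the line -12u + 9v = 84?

44/5

d = |(-12)·4 + 9·0 − 84| / √(144 + 81) = |-132|/15 = 44/5.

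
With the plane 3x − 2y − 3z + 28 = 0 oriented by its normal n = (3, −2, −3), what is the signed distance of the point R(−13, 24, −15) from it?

n·R − (-28) = -14.
|n| = √22, so the signed distance is -14/√22.

-14/√22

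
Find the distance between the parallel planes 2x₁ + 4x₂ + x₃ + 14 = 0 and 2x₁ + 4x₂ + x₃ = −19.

5/√21

Both planes have normal n = (2, 4, 1), |n| = √21. Any point on the first plane is at distance |(-19) − (-14)|/|n| = 5/√21 = 5√21/21 from the second.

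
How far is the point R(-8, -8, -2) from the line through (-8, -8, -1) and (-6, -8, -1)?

A direction vector is d = (2, 0, 0).
AP = (0, 0, -1), and AP × d = (0, -2, 0).
|AP × d|² = 4 and |d|² = 4, so the distance is √(4/4) = √1 = 1.

1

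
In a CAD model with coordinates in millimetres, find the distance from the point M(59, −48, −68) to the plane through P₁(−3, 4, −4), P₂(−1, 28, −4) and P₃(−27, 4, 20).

P₁P₂ = (2, 24, 0) and P₁P₃ = (−24, 0, 24), so a normal is n = P₁P₂ × P₁P₃ = (576, −48, 576).
d = |576·59 + (-48)·(-48) + 576·(-68) − (-4224)| / √(331776 + 2304 + 331776) = |1344| / 816 = 28/17.

28/17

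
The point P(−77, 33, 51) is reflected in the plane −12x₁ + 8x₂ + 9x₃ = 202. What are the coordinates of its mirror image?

n = (−12, 8, 9), |n|² = 289, n·P − 202 = 1445, so t = 1445/289 = 5.
Foot F = P − 5·n = (−17, −7, 6); the reflection is 2F − P = (43, −47, −39).

(43, -47, -39)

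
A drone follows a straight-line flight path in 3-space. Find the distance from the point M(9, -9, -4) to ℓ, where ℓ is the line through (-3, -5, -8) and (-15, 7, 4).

A direction vector is d = (-12, 12, 12).
AP = (12, -4, 4); AP·d = -144, |AP|² = 176, |d|² = 432.
distance² = |AP|² − (AP·d)²/|d|² = 176 − 20736/432 = 128, so the distance is 8√2.

8√2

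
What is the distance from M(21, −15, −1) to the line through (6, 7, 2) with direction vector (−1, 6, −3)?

4√19

Direction vector d = (−1, 6, −3).
AP = (15, −22, −3), and AP × d = (84, 48, 68).
|AP × d|² = 13984 and |d|² = 46, so the distance is √(13984/46) = √304 = 4√19.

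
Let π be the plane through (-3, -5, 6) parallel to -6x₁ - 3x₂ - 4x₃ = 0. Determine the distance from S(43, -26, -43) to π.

17√61/61

Parallel planes share the normal n = (-6, -3, -4); since (-3, -5, 6) lies on the plane, its equation is -6x₁ - 3x₂ - 4x₃ = 9.
Then n·(43, -26, -43) - 9 = -17.
|n| = √(36 + 9 + 16) = √61, so the distance is |-17|/√61 = 17/√61.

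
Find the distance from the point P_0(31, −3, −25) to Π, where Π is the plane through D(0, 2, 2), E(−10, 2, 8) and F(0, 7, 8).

DE = (−10, 0, 6) and DF = (0, 5, 6), so a normal is n = DE × DF = (−30, 60, −50).
d = |(-30)·31 + 60·(-3) + (-50)·(-25) − 20| / √(900 + 3600 + 2500) = |120| / (10√70) = 12/√70.

6√70/35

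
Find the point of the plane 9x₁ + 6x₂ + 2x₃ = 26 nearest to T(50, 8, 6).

The perpendicular from T has direction n = (9, 6, 2): r = (50, 8, 6) + μ(9, 6, 2).
Substitute into the plane: n·(T + μn) = 26 gives 510 + 121μ = 26, so μ = -4.
Foot = (50, 8, 6) + (-4)·(9, 6, 2) = (14, -16, -2).

(14, -16, -2)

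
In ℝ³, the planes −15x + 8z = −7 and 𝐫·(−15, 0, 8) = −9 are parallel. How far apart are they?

Both planes have normal n = (−15, 0, 8), |n| = 17. Any point on the first plane is at distance |(-9) − (-7)|/|n| = 2/17 from the second.

2/17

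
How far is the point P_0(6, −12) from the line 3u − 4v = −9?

15

The normal to the line is n = (3, −4) with |n| = 5.
|n·P_0 − (-9)| = |66 − (-9)| = 75, so the distance is 75/5 = 15.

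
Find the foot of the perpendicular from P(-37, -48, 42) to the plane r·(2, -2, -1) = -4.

The perpendicular from P has direction n = (2, -2, -1): r = (-37, -48, 42) + μ(2, -2, -1).
Substitute into the plane: n·(P + μn) = -4 gives -20 + 9μ = -4, so μ = 16/9.
Foot = (-37, -48, 42) + (16/9)·(2, -2, -1) = (-301/9, -464/9, 362/9).

(-301/9, -464/9, 362/9)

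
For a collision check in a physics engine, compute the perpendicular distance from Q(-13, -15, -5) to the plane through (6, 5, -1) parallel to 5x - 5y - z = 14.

3√51/17

Parallel planes share the normal n = (5, -5, -1); since (6, 5, -1) lies on the plane, its equation is 5x - 5y - z = 6.
d = |5·(-13) + (-5)·(-15) + (-1)·(-5) − 6| / √(25 + 25 + 1) = |9| / √51 = 9/√51.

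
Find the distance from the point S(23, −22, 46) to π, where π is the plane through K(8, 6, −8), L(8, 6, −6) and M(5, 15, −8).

KL = (0, 0, 2) and KM = (−3, 9, 0), so a normal is n = KL × KM = (−18, −6, 0).
n = (−18, −6, 0); n·P − (-180) = -102; |n| = 6√10; distance = 102/(6√10) = 17√10/10.

17√10/10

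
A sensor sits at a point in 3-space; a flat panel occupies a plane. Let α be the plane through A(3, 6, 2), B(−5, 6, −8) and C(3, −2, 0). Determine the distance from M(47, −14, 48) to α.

8√42/21

AB = (−8, 0, −10) and AC = (0, −8, −2), so a normal is n = AB × AC = (−80, −16, 64).
d = |(-80)·47 + (-16)·(-14) + 64·48 − (-208)| / √(6400 + 256 + 4096) = |-256| / (16√42) = 16/√42.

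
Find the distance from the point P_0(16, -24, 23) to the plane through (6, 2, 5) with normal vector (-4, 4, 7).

The plane has equation n·(r − (6, 2, 5)) = 0, i.e. n·r = 19.
d = |(-4)·16 + 4·(-24) + 7·23 − 19| / √(16 + 16 + 49) = |-18| / 9 = 2.

2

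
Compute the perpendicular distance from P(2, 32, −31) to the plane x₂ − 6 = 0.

26

Normal vector n = (0, 1, 0), and n·(2, 32, −31) − 6 = 26.
|n| = √(0 + 1 + 0) = 1, so the distance is |26|/1 = 26.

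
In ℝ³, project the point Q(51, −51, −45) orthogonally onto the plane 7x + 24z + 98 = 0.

n = (7, 0, 24), |n|² = 625, and n·Q − (-98) = -625.
t = -625/625 = -1, so the foot is Q − t·n = (51, −51, −45) − (-1)·(7, 0, 24) = (58, −51, −21).

(58, -51, -21)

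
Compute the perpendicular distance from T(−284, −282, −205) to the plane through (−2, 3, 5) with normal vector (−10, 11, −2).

The plane has equation n·(r − (−2, 3, 5)) = 0, i.e. n·r = 43.
Then n·(−284, −282, −205) − 43 = 105.
|n| = √(100 + 121 + 4) = 15, so the distance is |105|/15 = 7.

7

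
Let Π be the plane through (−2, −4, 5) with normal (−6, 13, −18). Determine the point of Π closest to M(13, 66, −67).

(37, 14, 5)

n = (−6, 13, −18), |n|² = 529, and n·M − (-130) = 2116.
t = 2116/529 = 4, so the foot is M − t·n = (13, 66, −67) − 4·(−6, 13, −18) = (37, 14, 5).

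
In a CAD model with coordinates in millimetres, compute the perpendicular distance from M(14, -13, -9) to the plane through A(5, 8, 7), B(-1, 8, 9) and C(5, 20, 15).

3√14/14

AB = (-6, 0, 2) and AC = (0, 12, 8), so a normal is n = AB × AC = (-24, 48, -72).
Then n·(14, -13, -9) - (-240) = -72.
|n| = √(576 + 2304 + 5184) = 24√14, so the distance is |-72|/(24√14) = 3/√14.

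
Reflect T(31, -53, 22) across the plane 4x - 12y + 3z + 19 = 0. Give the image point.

(-9, 67, -8)

n = (4, -12, 3), |n|² = 169, n·T − (-19) = 845, so t = 845/169 = 5.
Foot F = T − 5·n = (11, 7, 7); the reflection is 2F − T = (-9, 67, -8).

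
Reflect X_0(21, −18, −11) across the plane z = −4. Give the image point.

n = (0, 0, 1), |n|² = 1, n·X_0 − (-4) = -7, so t = -7/1 = -7.
Foot F = X_0 − (-7)·n = (21, −18, −4); the reflection is 2F − X_0 = (21, −18, 3).

(21, -18, 3)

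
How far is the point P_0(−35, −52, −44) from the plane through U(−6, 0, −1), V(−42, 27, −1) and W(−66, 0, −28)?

1

UV = (−36, 27, 0) and UW = (−60, 0, −27), so a normal is n = UV × UW = (−729, −972, 1620).
n = (−729, −972, 1620); n·P − 2754 = 2025; |n| = 2025; distance = 2025/2025 = 1.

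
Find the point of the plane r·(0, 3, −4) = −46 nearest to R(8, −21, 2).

(8, -18, -2)

n = (0, 3, −4), |n|² = 25, and n·R − (-46) = -25.
t = -25/25 = -1, so the foot is R − t·n = (8, −21, 2) − (-1)·(0, 3, −4) = (8, −18, −2).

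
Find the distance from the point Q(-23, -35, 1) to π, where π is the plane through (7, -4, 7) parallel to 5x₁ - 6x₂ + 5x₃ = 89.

6/√86

Parallel planes share the normal n = (5, -6, 5); since (7, -4, 7) lies on the plane, its equation is 5x₁ - 6x₂ + 5x₃ = 94.
Then n·(-23, -35, 1) - 94 = 6.
|n| = √(25 + 36 + 25) = √86, so the distance is |6|/√86 = 3√86/43.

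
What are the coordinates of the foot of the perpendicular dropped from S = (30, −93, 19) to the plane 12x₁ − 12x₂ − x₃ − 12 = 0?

The perpendicular from S has direction n = (12, −12, −1): r = (30, −93, 19) + t(12, −12, −1).
Substitute into the plane: n·(S + tn) = 12 gives 1457 + 289t = 12, so t = -5.
Foot = (30, −93, 19) + (-5)·(12, −12, −1) = (−30, −33, 24).

(-30, -33, 24)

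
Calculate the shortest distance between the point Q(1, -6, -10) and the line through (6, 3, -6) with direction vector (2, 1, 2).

√41

Direction vector d = (2, 1, 2).
AP = (-5, -9, -4); AP·d = -27, |AP|² = 122, |d|² = 9.
distance² = |AP|² − (AP·d)²/|d|² = 122 − 729/9 = 41, so the distance is √41.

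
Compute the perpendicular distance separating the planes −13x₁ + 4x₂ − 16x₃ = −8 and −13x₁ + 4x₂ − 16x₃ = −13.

With common normal n = (−13, 4, −16) (|n| = 21), the distance is |(-8) − (-13)|/|n| = 5/21.

5/21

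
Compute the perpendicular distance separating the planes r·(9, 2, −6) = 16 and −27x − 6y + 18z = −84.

12/11

Divide the second equation by -3 to match normals: 9x + 2y − 6z = 28.
Both planes have normal n = (9, 2, −6), |n| = 11. Any point on the first plane is at distance |28 − 16|/|n| = 12/11 from the second.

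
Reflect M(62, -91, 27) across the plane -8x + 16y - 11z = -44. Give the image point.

(-18, 69, -83)

With n = (-8, 16, -11), the signed offset is (n·M − (-44))/|n|² = -2205/441 = -5.
M' = M − 2t·n = (62, -91, 27) − (-10)·(-8, 16, -11) = (-18, 69, -83).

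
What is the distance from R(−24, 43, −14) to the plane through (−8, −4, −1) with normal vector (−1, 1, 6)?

The plane has equation n·(r − (−8, −4, −1)) = 0, i.e. n·r = -2.
d = |(-1)·(-24) + 1·43 + 6·(-14) − (-2)| / √(1 + 1 + 36) = |-15| / √38 = 15/√38.

15√38/38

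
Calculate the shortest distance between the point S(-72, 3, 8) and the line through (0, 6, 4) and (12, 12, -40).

6√130

A direction vector is d = (12, 6, -44).
AP = (-72, -3, 4); AP·d = -1058, |AP|² = 5209, |d|² = 2116.
distance² = |AP|² − (AP·d)²/|d|² = 5209 − 1119364/2116 = 4680, so the distance is 6√130.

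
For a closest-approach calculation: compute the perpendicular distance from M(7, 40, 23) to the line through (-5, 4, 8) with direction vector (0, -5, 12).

Direction vector d = (0, -5, 12).
AP = (12, 36, 15); AP·d = 0, |AP|² = 1665, |d|² = 169.
distance² = |AP|² − (AP·d)²/|d|² = 1665 − 0/169 = 1665, so the distance is 3√185.

3√185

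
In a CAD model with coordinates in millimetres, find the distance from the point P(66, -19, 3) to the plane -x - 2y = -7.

Normal vector n = (-1, -2, 0), and n·(66, -19, 3) - (-7) = -21.
|n| = √(1 + 4 + 0) = √5, so the distance is |-21|/√5 = 21/√5.

21/√5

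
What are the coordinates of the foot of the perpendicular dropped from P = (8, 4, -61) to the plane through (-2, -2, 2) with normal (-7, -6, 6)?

The perpendicular from P has direction n = (-7, -6, 6): r = (8, 4, -61) + μ(-7, -6, 6).
Substitute into the plane: n·(P + μn) = 38 gives -446 + 121μ = 38, so μ = 4.
Foot = (8, 4, -61) + 4·(-7, -6, 6) = (-20, -20, -37).

(-20, -20, -37)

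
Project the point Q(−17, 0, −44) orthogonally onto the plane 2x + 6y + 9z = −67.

n = (2, 6, 9), |n|² = 121, and n·Q − (-67) = -363.
t = -363/121 = -3, so the foot is Q − t·n = (−17, 0, −44) − (-3)·(2, 6, 9) = (−11, 18, −17).

(-11, 18, -17)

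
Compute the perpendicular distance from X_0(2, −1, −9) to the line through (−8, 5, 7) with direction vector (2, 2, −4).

4√11

Direction vector d = (2, 2, −4).
AP = (10, −6, −16); AP·d = 72, |AP|² = 392, |d|² = 24.
distance² = |AP|² − (AP·d)²/|d|² = 392 − 5184/24 = 176, so the distance is 4√11.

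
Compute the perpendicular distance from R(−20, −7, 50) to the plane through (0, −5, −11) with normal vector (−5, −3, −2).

16/√38

The plane has equation n·(r − (0, −5, −11)) = 0, i.e. n·r = 37.
Then n·(−20, −7, 50) − 37 = −16.
|n| = √(25 + 9 + 4) = √38, so the distance is |-16|/√38 = 16/√38.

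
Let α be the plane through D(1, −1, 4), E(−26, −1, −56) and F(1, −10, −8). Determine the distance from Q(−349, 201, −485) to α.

7

DE = (−27, 0, −60) and DF = (0, −9, −12), so a normal is n = DE × DF = (−540, −324, 243).
n = (−540, −324, 243); n·P − 756 = 4725; |n| = 675; distance = 4725/675 = 7.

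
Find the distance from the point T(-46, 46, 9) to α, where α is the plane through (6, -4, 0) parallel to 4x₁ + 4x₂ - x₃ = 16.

17√33/33

Parallel planes share the normal n = (4, 4, -1); since (6, -4, 0) lies on the plane, its equation is 4x₁ + 4x₂ - x₃ = 8.
n = (4, 4, -1); n·P − 8 = -17; |n| = √33; distance = 17/√33.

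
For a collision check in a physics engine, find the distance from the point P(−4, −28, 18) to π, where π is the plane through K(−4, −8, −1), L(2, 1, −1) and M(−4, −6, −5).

KL = (6, 9, 0) and KM = (0, 2, −4), so a normal is n = KL × KM = (−36, 24, 12).
Then n·(−4, −28, 18) − (−60) = −252.
|n| = √(1296 + 576 + 144) = 12√14, so the distance is |-252|/(12√14) = 21/√14.

3√14/2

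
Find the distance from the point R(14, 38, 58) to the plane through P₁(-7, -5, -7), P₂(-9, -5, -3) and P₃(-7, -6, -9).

P₁P₂ = (-2, 0, 4) and P₁P₃ = (0, -1, -2), so a normal is n = P₁P₂ × P₁P₃ = (4, -4, 2).
Then n·(14, 38, 58) - (-22) = 42.
|n| = √(16 + 16 + 4) = 6, so the distance is |42|/6 = 7.

7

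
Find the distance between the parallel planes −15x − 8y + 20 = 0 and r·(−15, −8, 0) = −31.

11/17

Both planes have normal n = (−15, −8, 0), |n| = 17. Any point on the first plane is at distance |(-31) − (-20)|/|n| = 11/17 from the second.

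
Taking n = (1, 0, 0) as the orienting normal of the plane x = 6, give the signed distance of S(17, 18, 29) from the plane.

11

n·S − 6 = 11.
|n| = 1, so the signed distance is 11/1 = 11.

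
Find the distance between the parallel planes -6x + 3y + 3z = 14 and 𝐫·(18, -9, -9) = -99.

19/(3√6)

Divide the second equation by -3 to match normals: -6x + 3y + 3z = 33.
Both planes have normal n = (-6, 3, 3), |n| = 3√6. Any point on the first plane is at distance |33 − 14|/|n| = 19/(3√6) from the second.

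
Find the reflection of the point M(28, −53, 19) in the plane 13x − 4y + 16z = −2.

n = (13, −4, 16), |n|² = 441, n·M − (-2) = 882, so t = 882/441 = 2.
Foot F = M − 2·n = (2, −45, −13); the reflection is 2F − M = (−24, −37, −45).

(-24, -37, -45)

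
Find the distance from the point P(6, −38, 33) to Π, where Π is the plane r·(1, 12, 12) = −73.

Normal vector n = (1, 12, 12), and n·(6, −38, 33) − (−73) = 19.
|n| = √(1 + 144 + 144) = 17, so the distance is |19|/17 = 19/17.

19/17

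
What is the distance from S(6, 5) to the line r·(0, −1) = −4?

The normal to the line is n = (0, −1) with |n| = 1.
|n·S − (-4)| = |-5 − (-4)| = 1, so the distance is 1/1 = 1.

1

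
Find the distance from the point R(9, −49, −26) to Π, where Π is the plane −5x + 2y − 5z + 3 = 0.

n = (−5, 2, −5); n·P − (-3) = -10; |n| = 3√6; distance = 10/(3√6) = 5√6/9.

5√6/9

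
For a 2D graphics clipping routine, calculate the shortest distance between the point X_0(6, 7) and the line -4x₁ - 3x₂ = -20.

d = |(-4)·6 + (-3)·7 − (-20)| / √(16 + 9) = |-25|/5 = 5.

5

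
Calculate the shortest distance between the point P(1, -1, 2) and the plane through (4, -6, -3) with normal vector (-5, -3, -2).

The plane has equation n·(r − (4, -6, -3)) = 0, i.e. n·r = 4.
n = (-5, -3, -2); n·P − 4 = -10; |n| = √38; distance = 10/√38.

10/√38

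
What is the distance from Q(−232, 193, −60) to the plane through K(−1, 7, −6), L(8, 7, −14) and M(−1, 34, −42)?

KL = (9, 0, −8) and KM = (0, 27, −36), so a normal is n = KL × KM = (216, 324, 243).
d = |216·(-232) + 324·193 + 243·(-60) − 594| / √(46656 + 104976 + 59049) = |-2754| / 459 = 6.

6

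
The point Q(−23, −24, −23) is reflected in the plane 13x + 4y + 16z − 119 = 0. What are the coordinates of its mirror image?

n = (13, 4, 16), |n|² = 441, n·Q − 119 = -882, so t = -882/441 = -2.
Foot F = Q − (-2)·n = (3, −16, 9); the reflection is 2F − Q = (29, −8, 41).

(29, -8, 41)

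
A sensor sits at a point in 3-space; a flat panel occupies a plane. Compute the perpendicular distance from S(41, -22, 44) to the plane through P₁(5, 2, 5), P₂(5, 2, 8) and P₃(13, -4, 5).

12/5

P₁P₂ = (0, 0, 3) and P₁P₃ = (8, -6, 0), so a normal is n = P₁P₂ × P₁P₃ = (18, 24, 0).
n = (18, 24, 0); n·P − 138 = 72; |n| = 30; distance = 72/30 = 12/5.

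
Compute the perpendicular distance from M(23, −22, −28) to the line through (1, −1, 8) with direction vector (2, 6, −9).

Direction vector d = (2, 6, −9).
AP = (22, −21, −36); AP·d = 242, |AP|² = 2221, |d|² = 121.
distance² = |AP|² − (AP·d)²/|d|² = 2221 − 58564/121 = 1737, so the distance is 3√193.

3√193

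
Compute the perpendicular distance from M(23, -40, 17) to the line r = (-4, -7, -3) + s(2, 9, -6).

√1129

Direction vector d = (2, 9, -6).
AP = (27, -33, 20), and AP × d = (18, 202, 309).
|AP × d|² = 136609 and |d|² = 121, so the distance is √(136609/121) = √1129.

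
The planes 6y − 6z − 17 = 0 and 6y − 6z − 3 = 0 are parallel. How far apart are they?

Both planes have normal n = (0, 6, −6), |n| = 6√2. Any point on the first plane is at distance |3 − 17|/|n| = 14/(6√2) = 7√2/6 from the second.

7√2/6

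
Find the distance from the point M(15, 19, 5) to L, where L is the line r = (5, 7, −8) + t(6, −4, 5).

Direction vector d = (6, −4, 5).
AP = (10, 12, 13); AP·d = 77, |AP|² = 413, |d|² = 77.
distance² = |AP|² − (AP·d)²/|d|² = 413 − 5929/77 = 336, so the distance is 4√21.

4√21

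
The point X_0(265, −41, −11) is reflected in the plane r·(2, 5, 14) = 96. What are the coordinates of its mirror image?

With n = (2, 5, 14), the signed offset is (n·X_0 − 96)/|n|² = 75/225 = 1/3.
X_0' = X_0 − 2t·n = (265, −41, −11) − (2/3)·(2, 5, 14) = (791/3, −133/3, −61/3).

(791/3, -133/3, -61/3)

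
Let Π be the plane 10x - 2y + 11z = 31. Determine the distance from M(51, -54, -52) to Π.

1

d = |10·51 + (-2)·(-54) + 11·(-52) − 31| / √(100 + 4 + 121) = |15| / 15 = 1.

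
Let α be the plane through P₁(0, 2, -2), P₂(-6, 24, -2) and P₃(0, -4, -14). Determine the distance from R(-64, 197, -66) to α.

P₁P₂ = (-6, 22, 0) and P₁P₃ = (0, -6, -12), so a normal is n = P₁P₂ × P₁P₃ = (-264, -72, 36).
d = |(-264)·(-64) + (-72)·197 + 36·(-66) − (-216)| / √(69696 + 5184 + 1296) = |552| / 276 = 2.

2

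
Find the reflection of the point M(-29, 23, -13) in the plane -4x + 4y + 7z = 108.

(-253/9, 199/9, -131/9)

n = (-4, 4, 7), |n|² = 81, n·M − 108 = 9, so t = 9/81 = 1/9.
Foot F = M − (1/9)·n = (-257/9, 203/9, -124/9); the reflection is 2F − M = (-253/9, 199/9, -131/9).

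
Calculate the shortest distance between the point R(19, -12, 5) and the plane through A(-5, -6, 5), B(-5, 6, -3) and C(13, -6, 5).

12/√13

AB = (0, 12, -8) and AC = (18, 0, 0), so a normal is n = AB × AC = (0, -144, -216).
Then n·(19, -12, 5) - (-216) = 864.
|n| = √(0 + 20736 + 46656) = 72√13, so the distance is |864|/(72√13) = 12√13/13.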